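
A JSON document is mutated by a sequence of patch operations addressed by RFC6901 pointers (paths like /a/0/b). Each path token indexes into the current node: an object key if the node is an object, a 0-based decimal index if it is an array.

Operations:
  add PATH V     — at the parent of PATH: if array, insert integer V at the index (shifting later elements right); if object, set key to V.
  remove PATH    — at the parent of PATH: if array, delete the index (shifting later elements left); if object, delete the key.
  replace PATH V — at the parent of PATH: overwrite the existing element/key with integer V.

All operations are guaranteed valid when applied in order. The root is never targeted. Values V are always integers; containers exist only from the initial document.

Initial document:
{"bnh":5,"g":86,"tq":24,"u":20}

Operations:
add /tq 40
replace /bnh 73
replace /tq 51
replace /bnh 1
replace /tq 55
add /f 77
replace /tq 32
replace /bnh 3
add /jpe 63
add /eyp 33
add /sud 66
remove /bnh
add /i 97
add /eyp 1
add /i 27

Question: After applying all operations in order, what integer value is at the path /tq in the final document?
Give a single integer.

Answer: 32

Derivation:
After op 1 (add /tq 40): {"bnh":5,"g":86,"tq":40,"u":20}
After op 2 (replace /bnh 73): {"bnh":73,"g":86,"tq":40,"u":20}
After op 3 (replace /tq 51): {"bnh":73,"g":86,"tq":51,"u":20}
After op 4 (replace /bnh 1): {"bnh":1,"g":86,"tq":51,"u":20}
After op 5 (replace /tq 55): {"bnh":1,"g":86,"tq":55,"u":20}
After op 6 (add /f 77): {"bnh":1,"f":77,"g":86,"tq":55,"u":20}
After op 7 (replace /tq 32): {"bnh":1,"f":77,"g":86,"tq":32,"u":20}
After op 8 (replace /bnh 3): {"bnh":3,"f":77,"g":86,"tq":32,"u":20}
After op 9 (add /jpe 63): {"bnh":3,"f":77,"g":86,"jpe":63,"tq":32,"u":20}
After op 10 (add /eyp 33): {"bnh":3,"eyp":33,"f":77,"g":86,"jpe":63,"tq":32,"u":20}
After op 11 (add /sud 66): {"bnh":3,"eyp":33,"f":77,"g":86,"jpe":63,"sud":66,"tq":32,"u":20}
After op 12 (remove /bnh): {"eyp":33,"f":77,"g":86,"jpe":63,"sud":66,"tq":32,"u":20}
After op 13 (add /i 97): {"eyp":33,"f":77,"g":86,"i":97,"jpe":63,"sud":66,"tq":32,"u":20}
After op 14 (add /eyp 1): {"eyp":1,"f":77,"g":86,"i":97,"jpe":63,"sud":66,"tq":32,"u":20}
After op 15 (add /i 27): {"eyp":1,"f":77,"g":86,"i":27,"jpe":63,"sud":66,"tq":32,"u":20}
Value at /tq: 32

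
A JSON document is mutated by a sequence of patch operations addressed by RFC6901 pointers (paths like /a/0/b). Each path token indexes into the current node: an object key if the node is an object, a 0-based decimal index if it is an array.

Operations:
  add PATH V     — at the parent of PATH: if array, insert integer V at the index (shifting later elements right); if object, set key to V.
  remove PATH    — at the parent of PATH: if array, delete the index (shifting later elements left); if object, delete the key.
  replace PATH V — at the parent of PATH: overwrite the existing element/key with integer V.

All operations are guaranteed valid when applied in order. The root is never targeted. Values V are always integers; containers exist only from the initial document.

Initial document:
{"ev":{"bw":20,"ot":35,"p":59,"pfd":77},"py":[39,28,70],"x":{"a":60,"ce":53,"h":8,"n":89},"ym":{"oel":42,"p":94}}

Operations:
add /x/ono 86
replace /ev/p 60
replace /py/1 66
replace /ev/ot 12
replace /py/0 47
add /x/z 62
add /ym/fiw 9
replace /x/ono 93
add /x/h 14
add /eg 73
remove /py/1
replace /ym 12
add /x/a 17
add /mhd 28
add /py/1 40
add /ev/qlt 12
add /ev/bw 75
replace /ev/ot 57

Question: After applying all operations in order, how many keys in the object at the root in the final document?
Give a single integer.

After op 1 (add /x/ono 86): {"ev":{"bw":20,"ot":35,"p":59,"pfd":77},"py":[39,28,70],"x":{"a":60,"ce":53,"h":8,"n":89,"ono":86},"ym":{"oel":42,"p":94}}
After op 2 (replace /ev/p 60): {"ev":{"bw":20,"ot":35,"p":60,"pfd":77},"py":[39,28,70],"x":{"a":60,"ce":53,"h":8,"n":89,"ono":86},"ym":{"oel":42,"p":94}}
After op 3 (replace /py/1 66): {"ev":{"bw":20,"ot":35,"p":60,"pfd":77},"py":[39,66,70],"x":{"a":60,"ce":53,"h":8,"n":89,"ono":86},"ym":{"oel":42,"p":94}}
After op 4 (replace /ev/ot 12): {"ev":{"bw":20,"ot":12,"p":60,"pfd":77},"py":[39,66,70],"x":{"a":60,"ce":53,"h":8,"n":89,"ono":86},"ym":{"oel":42,"p":94}}
After op 5 (replace /py/0 47): {"ev":{"bw":20,"ot":12,"p":60,"pfd":77},"py":[47,66,70],"x":{"a":60,"ce":53,"h":8,"n":89,"ono":86},"ym":{"oel":42,"p":94}}
After op 6 (add /x/z 62): {"ev":{"bw":20,"ot":12,"p":60,"pfd":77},"py":[47,66,70],"x":{"a":60,"ce":53,"h":8,"n":89,"ono":86,"z":62},"ym":{"oel":42,"p":94}}
After op 7 (add /ym/fiw 9): {"ev":{"bw":20,"ot":12,"p":60,"pfd":77},"py":[47,66,70],"x":{"a":60,"ce":53,"h":8,"n":89,"ono":86,"z":62},"ym":{"fiw":9,"oel":42,"p":94}}
After op 8 (replace /x/ono 93): {"ev":{"bw":20,"ot":12,"p":60,"pfd":77},"py":[47,66,70],"x":{"a":60,"ce":53,"h":8,"n":89,"ono":93,"z":62},"ym":{"fiw":9,"oel":42,"p":94}}
After op 9 (add /x/h 14): {"ev":{"bw":20,"ot":12,"p":60,"pfd":77},"py":[47,66,70],"x":{"a":60,"ce":53,"h":14,"n":89,"ono":93,"z":62},"ym":{"fiw":9,"oel":42,"p":94}}
After op 10 (add /eg 73): {"eg":73,"ev":{"bw":20,"ot":12,"p":60,"pfd":77},"py":[47,66,70],"x":{"a":60,"ce":53,"h":14,"n":89,"ono":93,"z":62},"ym":{"fiw":9,"oel":42,"p":94}}
After op 11 (remove /py/1): {"eg":73,"ev":{"bw":20,"ot":12,"p":60,"pfd":77},"py":[47,70],"x":{"a":60,"ce":53,"h":14,"n":89,"ono":93,"z":62},"ym":{"fiw":9,"oel":42,"p":94}}
After op 12 (replace /ym 12): {"eg":73,"ev":{"bw":20,"ot":12,"p":60,"pfd":77},"py":[47,70],"x":{"a":60,"ce":53,"h":14,"n":89,"ono":93,"z":62},"ym":12}
After op 13 (add /x/a 17): {"eg":73,"ev":{"bw":20,"ot":12,"p":60,"pfd":77},"py":[47,70],"x":{"a":17,"ce":53,"h":14,"n":89,"ono":93,"z":62},"ym":12}
After op 14 (add /mhd 28): {"eg":73,"ev":{"bw":20,"ot":12,"p":60,"pfd":77},"mhd":28,"py":[47,70],"x":{"a":17,"ce":53,"h":14,"n":89,"ono":93,"z":62},"ym":12}
After op 15 (add /py/1 40): {"eg":73,"ev":{"bw":20,"ot":12,"p":60,"pfd":77},"mhd":28,"py":[47,40,70],"x":{"a":17,"ce":53,"h":14,"n":89,"ono":93,"z":62},"ym":12}
After op 16 (add /ev/qlt 12): {"eg":73,"ev":{"bw":20,"ot":12,"p":60,"pfd":77,"qlt":12},"mhd":28,"py":[47,40,70],"x":{"a":17,"ce":53,"h":14,"n":89,"ono":93,"z":62},"ym":12}
After op 17 (add /ev/bw 75): {"eg":73,"ev":{"bw":75,"ot":12,"p":60,"pfd":77,"qlt":12},"mhd":28,"py":[47,40,70],"x":{"a":17,"ce":53,"h":14,"n":89,"ono":93,"z":62},"ym":12}
After op 18 (replace /ev/ot 57): {"eg":73,"ev":{"bw":75,"ot":57,"p":60,"pfd":77,"qlt":12},"mhd":28,"py":[47,40,70],"x":{"a":17,"ce":53,"h":14,"n":89,"ono":93,"z":62},"ym":12}
Size at the root: 6

Answer: 6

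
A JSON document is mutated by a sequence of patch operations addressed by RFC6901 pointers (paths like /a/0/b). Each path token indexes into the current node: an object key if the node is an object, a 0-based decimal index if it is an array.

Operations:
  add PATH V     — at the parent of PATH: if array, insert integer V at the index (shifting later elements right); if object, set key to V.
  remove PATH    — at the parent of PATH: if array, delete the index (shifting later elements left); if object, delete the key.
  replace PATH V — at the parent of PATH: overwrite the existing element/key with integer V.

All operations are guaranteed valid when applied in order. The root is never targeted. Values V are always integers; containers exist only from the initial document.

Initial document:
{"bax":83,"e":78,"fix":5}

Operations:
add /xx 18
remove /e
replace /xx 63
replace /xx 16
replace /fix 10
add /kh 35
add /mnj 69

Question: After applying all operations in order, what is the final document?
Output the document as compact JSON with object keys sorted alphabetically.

After op 1 (add /xx 18): {"bax":83,"e":78,"fix":5,"xx":18}
After op 2 (remove /e): {"bax":83,"fix":5,"xx":18}
After op 3 (replace /xx 63): {"bax":83,"fix":5,"xx":63}
After op 4 (replace /xx 16): {"bax":83,"fix":5,"xx":16}
After op 5 (replace /fix 10): {"bax":83,"fix":10,"xx":16}
After op 6 (add /kh 35): {"bax":83,"fix":10,"kh":35,"xx":16}
After op 7 (add /mnj 69): {"bax":83,"fix":10,"kh":35,"mnj":69,"xx":16}

Answer: {"bax":83,"fix":10,"kh":35,"mnj":69,"xx":16}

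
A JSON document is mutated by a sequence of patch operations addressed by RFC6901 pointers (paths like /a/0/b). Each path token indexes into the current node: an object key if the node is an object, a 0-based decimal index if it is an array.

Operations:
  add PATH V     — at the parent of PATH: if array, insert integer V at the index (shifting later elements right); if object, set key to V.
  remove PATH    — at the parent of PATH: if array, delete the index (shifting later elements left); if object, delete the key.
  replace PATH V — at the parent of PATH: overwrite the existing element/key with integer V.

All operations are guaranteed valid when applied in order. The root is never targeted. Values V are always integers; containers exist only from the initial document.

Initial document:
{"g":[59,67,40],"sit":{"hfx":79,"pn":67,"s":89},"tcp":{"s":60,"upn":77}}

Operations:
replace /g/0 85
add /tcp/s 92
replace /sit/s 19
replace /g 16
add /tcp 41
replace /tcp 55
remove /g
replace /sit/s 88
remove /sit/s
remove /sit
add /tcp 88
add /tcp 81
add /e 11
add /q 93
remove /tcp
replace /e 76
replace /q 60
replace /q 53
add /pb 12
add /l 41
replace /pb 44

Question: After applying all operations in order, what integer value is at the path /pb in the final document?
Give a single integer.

Answer: 44

Derivation:
After op 1 (replace /g/0 85): {"g":[85,67,40],"sit":{"hfx":79,"pn":67,"s":89},"tcp":{"s":60,"upn":77}}
After op 2 (add /tcp/s 92): {"g":[85,67,40],"sit":{"hfx":79,"pn":67,"s":89},"tcp":{"s":92,"upn":77}}
After op 3 (replace /sit/s 19): {"g":[85,67,40],"sit":{"hfx":79,"pn":67,"s":19},"tcp":{"s":92,"upn":77}}
After op 4 (replace /g 16): {"g":16,"sit":{"hfx":79,"pn":67,"s":19},"tcp":{"s":92,"upn":77}}
After op 5 (add /tcp 41): {"g":16,"sit":{"hfx":79,"pn":67,"s":19},"tcp":41}
After op 6 (replace /tcp 55): {"g":16,"sit":{"hfx":79,"pn":67,"s":19},"tcp":55}
After op 7 (remove /g): {"sit":{"hfx":79,"pn":67,"s":19},"tcp":55}
After op 8 (replace /sit/s 88): {"sit":{"hfx":79,"pn":67,"s":88},"tcp":55}
After op 9 (remove /sit/s): {"sit":{"hfx":79,"pn":67},"tcp":55}
After op 10 (remove /sit): {"tcp":55}
After op 11 (add /tcp 88): {"tcp":88}
After op 12 (add /tcp 81): {"tcp":81}
After op 13 (add /e 11): {"e":11,"tcp":81}
After op 14 (add /q 93): {"e":11,"q":93,"tcp":81}
After op 15 (remove /tcp): {"e":11,"q":93}
After op 16 (replace /e 76): {"e":76,"q":93}
After op 17 (replace /q 60): {"e":76,"q":60}
After op 18 (replace /q 53): {"e":76,"q":53}
After op 19 (add /pb 12): {"e":76,"pb":12,"q":53}
After op 20 (add /l 41): {"e":76,"l":41,"pb":12,"q":53}
After op 21 (replace /pb 44): {"e":76,"l":41,"pb":44,"q":53}
Value at /pb: 44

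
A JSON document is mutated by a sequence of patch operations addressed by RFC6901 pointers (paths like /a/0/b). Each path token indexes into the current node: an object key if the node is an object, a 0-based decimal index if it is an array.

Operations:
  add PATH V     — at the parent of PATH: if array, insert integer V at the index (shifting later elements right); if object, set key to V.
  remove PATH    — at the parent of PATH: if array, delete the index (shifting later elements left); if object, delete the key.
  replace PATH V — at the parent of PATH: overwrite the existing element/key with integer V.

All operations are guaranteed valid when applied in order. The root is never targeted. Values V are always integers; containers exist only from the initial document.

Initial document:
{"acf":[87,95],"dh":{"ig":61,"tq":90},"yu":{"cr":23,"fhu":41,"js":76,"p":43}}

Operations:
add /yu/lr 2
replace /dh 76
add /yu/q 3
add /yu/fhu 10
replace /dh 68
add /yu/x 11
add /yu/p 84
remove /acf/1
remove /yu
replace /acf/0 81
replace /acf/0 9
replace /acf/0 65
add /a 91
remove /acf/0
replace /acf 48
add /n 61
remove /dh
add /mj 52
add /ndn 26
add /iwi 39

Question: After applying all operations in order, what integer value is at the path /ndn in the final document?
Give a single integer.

Answer: 26

Derivation:
After op 1 (add /yu/lr 2): {"acf":[87,95],"dh":{"ig":61,"tq":90},"yu":{"cr":23,"fhu":41,"js":76,"lr":2,"p":43}}
After op 2 (replace /dh 76): {"acf":[87,95],"dh":76,"yu":{"cr":23,"fhu":41,"js":76,"lr":2,"p":43}}
After op 3 (add /yu/q 3): {"acf":[87,95],"dh":76,"yu":{"cr":23,"fhu":41,"js":76,"lr":2,"p":43,"q":3}}
After op 4 (add /yu/fhu 10): {"acf":[87,95],"dh":76,"yu":{"cr":23,"fhu":10,"js":76,"lr":2,"p":43,"q":3}}
After op 5 (replace /dh 68): {"acf":[87,95],"dh":68,"yu":{"cr":23,"fhu":10,"js":76,"lr":2,"p":43,"q":3}}
After op 6 (add /yu/x 11): {"acf":[87,95],"dh":68,"yu":{"cr":23,"fhu":10,"js":76,"lr":2,"p":43,"q":3,"x":11}}
After op 7 (add /yu/p 84): {"acf":[87,95],"dh":68,"yu":{"cr":23,"fhu":10,"js":76,"lr":2,"p":84,"q":3,"x":11}}
After op 8 (remove /acf/1): {"acf":[87],"dh":68,"yu":{"cr":23,"fhu":10,"js":76,"lr":2,"p":84,"q":3,"x":11}}
After op 9 (remove /yu): {"acf":[87],"dh":68}
After op 10 (replace /acf/0 81): {"acf":[81],"dh":68}
After op 11 (replace /acf/0 9): {"acf":[9],"dh":68}
After op 12 (replace /acf/0 65): {"acf":[65],"dh":68}
After op 13 (add /a 91): {"a":91,"acf":[65],"dh":68}
After op 14 (remove /acf/0): {"a":91,"acf":[],"dh":68}
After op 15 (replace /acf 48): {"a":91,"acf":48,"dh":68}
After op 16 (add /n 61): {"a":91,"acf":48,"dh":68,"n":61}
After op 17 (remove /dh): {"a":91,"acf":48,"n":61}
After op 18 (add /mj 52): {"a":91,"acf":48,"mj":52,"n":61}
After op 19 (add /ndn 26): {"a":91,"acf":48,"mj":52,"n":61,"ndn":26}
After op 20 (add /iwi 39): {"a":91,"acf":48,"iwi":39,"mj":52,"n":61,"ndn":26}
Value at /ndn: 26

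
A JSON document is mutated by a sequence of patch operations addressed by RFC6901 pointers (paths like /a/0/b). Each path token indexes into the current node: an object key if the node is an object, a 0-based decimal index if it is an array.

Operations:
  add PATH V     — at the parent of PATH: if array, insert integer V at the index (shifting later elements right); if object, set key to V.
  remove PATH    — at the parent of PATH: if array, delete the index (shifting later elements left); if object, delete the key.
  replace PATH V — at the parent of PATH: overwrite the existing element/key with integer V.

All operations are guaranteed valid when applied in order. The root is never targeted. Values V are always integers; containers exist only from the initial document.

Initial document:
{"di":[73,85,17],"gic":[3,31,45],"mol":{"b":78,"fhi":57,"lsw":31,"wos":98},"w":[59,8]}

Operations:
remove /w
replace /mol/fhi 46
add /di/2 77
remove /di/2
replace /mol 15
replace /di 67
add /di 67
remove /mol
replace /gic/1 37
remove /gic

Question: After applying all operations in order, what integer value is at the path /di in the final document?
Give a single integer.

Answer: 67

Derivation:
After op 1 (remove /w): {"di":[73,85,17],"gic":[3,31,45],"mol":{"b":78,"fhi":57,"lsw":31,"wos":98}}
After op 2 (replace /mol/fhi 46): {"di":[73,85,17],"gic":[3,31,45],"mol":{"b":78,"fhi":46,"lsw":31,"wos":98}}
After op 3 (add /di/2 77): {"di":[73,85,77,17],"gic":[3,31,45],"mol":{"b":78,"fhi":46,"lsw":31,"wos":98}}
After op 4 (remove /di/2): {"di":[73,85,17],"gic":[3,31,45],"mol":{"b":78,"fhi":46,"lsw":31,"wos":98}}
After op 5 (replace /mol 15): {"di":[73,85,17],"gic":[3,31,45],"mol":15}
After op 6 (replace /di 67): {"di":67,"gic":[3,31,45],"mol":15}
After op 7 (add /di 67): {"di":67,"gic":[3,31,45],"mol":15}
After op 8 (remove /mol): {"di":67,"gic":[3,31,45]}
After op 9 (replace /gic/1 37): {"di":67,"gic":[3,37,45]}
After op 10 (remove /gic): {"di":67}
Value at /di: 67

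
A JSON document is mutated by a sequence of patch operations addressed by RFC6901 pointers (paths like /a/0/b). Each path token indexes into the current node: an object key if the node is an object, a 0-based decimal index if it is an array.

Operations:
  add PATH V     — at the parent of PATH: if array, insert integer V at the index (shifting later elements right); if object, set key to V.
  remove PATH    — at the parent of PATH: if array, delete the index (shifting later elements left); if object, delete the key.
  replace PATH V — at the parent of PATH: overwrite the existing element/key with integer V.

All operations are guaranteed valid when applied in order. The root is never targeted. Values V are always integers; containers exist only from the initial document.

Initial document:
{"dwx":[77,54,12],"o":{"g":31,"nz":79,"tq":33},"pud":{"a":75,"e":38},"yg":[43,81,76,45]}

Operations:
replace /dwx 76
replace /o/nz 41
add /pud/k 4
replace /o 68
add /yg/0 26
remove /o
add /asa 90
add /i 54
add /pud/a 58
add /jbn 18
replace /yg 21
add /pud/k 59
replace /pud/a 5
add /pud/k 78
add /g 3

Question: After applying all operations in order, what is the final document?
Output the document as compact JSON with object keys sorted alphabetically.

Answer: {"asa":90,"dwx":76,"g":3,"i":54,"jbn":18,"pud":{"a":5,"e":38,"k":78},"yg":21}

Derivation:
After op 1 (replace /dwx 76): {"dwx":76,"o":{"g":31,"nz":79,"tq":33},"pud":{"a":75,"e":38},"yg":[43,81,76,45]}
After op 2 (replace /o/nz 41): {"dwx":76,"o":{"g":31,"nz":41,"tq":33},"pud":{"a":75,"e":38},"yg":[43,81,76,45]}
After op 3 (add /pud/k 4): {"dwx":76,"o":{"g":31,"nz":41,"tq":33},"pud":{"a":75,"e":38,"k":4},"yg":[43,81,76,45]}
After op 4 (replace /o 68): {"dwx":76,"o":68,"pud":{"a":75,"e":38,"k":4},"yg":[43,81,76,45]}
After op 5 (add /yg/0 26): {"dwx":76,"o":68,"pud":{"a":75,"e":38,"k":4},"yg":[26,43,81,76,45]}
After op 6 (remove /o): {"dwx":76,"pud":{"a":75,"e":38,"k":4},"yg":[26,43,81,76,45]}
After op 7 (add /asa 90): {"asa":90,"dwx":76,"pud":{"a":75,"e":38,"k":4},"yg":[26,43,81,76,45]}
After op 8 (add /i 54): {"asa":90,"dwx":76,"i":54,"pud":{"a":75,"e":38,"k":4},"yg":[26,43,81,76,45]}
After op 9 (add /pud/a 58): {"asa":90,"dwx":76,"i":54,"pud":{"a":58,"e":38,"k":4},"yg":[26,43,81,76,45]}
After op 10 (add /jbn 18): {"asa":90,"dwx":76,"i":54,"jbn":18,"pud":{"a":58,"e":38,"k":4},"yg":[26,43,81,76,45]}
After op 11 (replace /yg 21): {"asa":90,"dwx":76,"i":54,"jbn":18,"pud":{"a":58,"e":38,"k":4},"yg":21}
After op 12 (add /pud/k 59): {"asa":90,"dwx":76,"i":54,"jbn":18,"pud":{"a":58,"e":38,"k":59},"yg":21}
After op 13 (replace /pud/a 5): {"asa":90,"dwx":76,"i":54,"jbn":18,"pud":{"a":5,"e":38,"k":59},"yg":21}
After op 14 (add /pud/k 78): {"asa":90,"dwx":76,"i":54,"jbn":18,"pud":{"a":5,"e":38,"k":78},"yg":21}
After op 15 (add /g 3): {"asa":90,"dwx":76,"g":3,"i":54,"jbn":18,"pud":{"a":5,"e":38,"k":78},"yg":21}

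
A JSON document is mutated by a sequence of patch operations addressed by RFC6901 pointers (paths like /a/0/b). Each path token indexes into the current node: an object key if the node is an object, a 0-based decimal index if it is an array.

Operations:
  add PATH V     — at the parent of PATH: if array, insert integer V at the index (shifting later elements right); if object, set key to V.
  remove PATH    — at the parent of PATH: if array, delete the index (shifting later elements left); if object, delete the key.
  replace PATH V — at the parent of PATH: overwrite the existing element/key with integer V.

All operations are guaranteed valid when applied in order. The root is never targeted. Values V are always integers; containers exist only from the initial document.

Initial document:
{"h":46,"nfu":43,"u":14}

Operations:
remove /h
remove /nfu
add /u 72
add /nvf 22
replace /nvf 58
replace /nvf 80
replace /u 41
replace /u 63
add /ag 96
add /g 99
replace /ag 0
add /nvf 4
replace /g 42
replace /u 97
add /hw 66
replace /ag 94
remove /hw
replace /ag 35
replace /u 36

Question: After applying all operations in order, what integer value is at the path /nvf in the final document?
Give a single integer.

After op 1 (remove /h): {"nfu":43,"u":14}
After op 2 (remove /nfu): {"u":14}
After op 3 (add /u 72): {"u":72}
After op 4 (add /nvf 22): {"nvf":22,"u":72}
After op 5 (replace /nvf 58): {"nvf":58,"u":72}
After op 6 (replace /nvf 80): {"nvf":80,"u":72}
After op 7 (replace /u 41): {"nvf":80,"u":41}
After op 8 (replace /u 63): {"nvf":80,"u":63}
After op 9 (add /ag 96): {"ag":96,"nvf":80,"u":63}
After op 10 (add /g 99): {"ag":96,"g":99,"nvf":80,"u":63}
After op 11 (replace /ag 0): {"ag":0,"g":99,"nvf":80,"u":63}
After op 12 (add /nvf 4): {"ag":0,"g":99,"nvf":4,"u":63}
After op 13 (replace /g 42): {"ag":0,"g":42,"nvf":4,"u":63}
After op 14 (replace /u 97): {"ag":0,"g":42,"nvf":4,"u":97}
After op 15 (add /hw 66): {"ag":0,"g":42,"hw":66,"nvf":4,"u":97}
After op 16 (replace /ag 94): {"ag":94,"g":42,"hw":66,"nvf":4,"u":97}
After op 17 (remove /hw): {"ag":94,"g":42,"nvf":4,"u":97}
After op 18 (replace /ag 35): {"ag":35,"g":42,"nvf":4,"u":97}
After op 19 (replace /u 36): {"ag":35,"g":42,"nvf":4,"u":36}
Value at /nvf: 4

Answer: 4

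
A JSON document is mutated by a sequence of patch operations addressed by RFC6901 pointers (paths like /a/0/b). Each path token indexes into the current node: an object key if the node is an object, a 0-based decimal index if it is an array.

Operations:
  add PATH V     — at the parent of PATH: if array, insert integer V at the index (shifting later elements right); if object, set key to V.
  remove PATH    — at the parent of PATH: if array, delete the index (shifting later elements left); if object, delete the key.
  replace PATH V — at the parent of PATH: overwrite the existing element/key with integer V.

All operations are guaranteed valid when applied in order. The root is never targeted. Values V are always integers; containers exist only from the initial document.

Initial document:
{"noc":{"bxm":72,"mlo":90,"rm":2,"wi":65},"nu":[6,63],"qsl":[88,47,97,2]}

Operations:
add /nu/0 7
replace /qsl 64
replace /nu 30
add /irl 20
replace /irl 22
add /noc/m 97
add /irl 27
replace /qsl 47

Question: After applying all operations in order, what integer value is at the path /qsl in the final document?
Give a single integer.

Answer: 47

Derivation:
After op 1 (add /nu/0 7): {"noc":{"bxm":72,"mlo":90,"rm":2,"wi":65},"nu":[7,6,63],"qsl":[88,47,97,2]}
After op 2 (replace /qsl 64): {"noc":{"bxm":72,"mlo":90,"rm":2,"wi":65},"nu":[7,6,63],"qsl":64}
After op 3 (replace /nu 30): {"noc":{"bxm":72,"mlo":90,"rm":2,"wi":65},"nu":30,"qsl":64}
After op 4 (add /irl 20): {"irl":20,"noc":{"bxm":72,"mlo":90,"rm":2,"wi":65},"nu":30,"qsl":64}
After op 5 (replace /irl 22): {"irl":22,"noc":{"bxm":72,"mlo":90,"rm":2,"wi":65},"nu":30,"qsl":64}
After op 6 (add /noc/m 97): {"irl":22,"noc":{"bxm":72,"m":97,"mlo":90,"rm":2,"wi":65},"nu":30,"qsl":64}
After op 7 (add /irl 27): {"irl":27,"noc":{"bxm":72,"m":97,"mlo":90,"rm":2,"wi":65},"nu":30,"qsl":64}
After op 8 (replace /qsl 47): {"irl":27,"noc":{"bxm":72,"m":97,"mlo":90,"rm":2,"wi":65},"nu":30,"qsl":47}
Value at /qsl: 47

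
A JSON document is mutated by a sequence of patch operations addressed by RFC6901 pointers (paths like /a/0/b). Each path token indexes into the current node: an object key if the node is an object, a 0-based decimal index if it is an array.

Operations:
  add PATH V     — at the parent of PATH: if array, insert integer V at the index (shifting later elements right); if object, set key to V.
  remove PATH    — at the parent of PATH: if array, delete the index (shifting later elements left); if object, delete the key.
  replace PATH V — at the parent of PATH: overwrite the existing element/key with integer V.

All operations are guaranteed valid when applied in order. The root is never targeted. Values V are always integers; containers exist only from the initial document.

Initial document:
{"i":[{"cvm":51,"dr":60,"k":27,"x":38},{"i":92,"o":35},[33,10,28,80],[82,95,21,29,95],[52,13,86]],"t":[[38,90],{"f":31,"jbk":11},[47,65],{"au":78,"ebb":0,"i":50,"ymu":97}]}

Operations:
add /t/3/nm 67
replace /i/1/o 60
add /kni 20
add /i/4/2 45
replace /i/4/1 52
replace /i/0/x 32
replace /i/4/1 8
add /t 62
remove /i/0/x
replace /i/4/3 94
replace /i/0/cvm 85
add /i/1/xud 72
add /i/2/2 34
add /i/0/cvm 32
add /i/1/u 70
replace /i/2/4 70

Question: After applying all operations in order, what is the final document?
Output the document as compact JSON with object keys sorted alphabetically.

After op 1 (add /t/3/nm 67): {"i":[{"cvm":51,"dr":60,"k":27,"x":38},{"i":92,"o":35},[33,10,28,80],[82,95,21,29,95],[52,13,86]],"t":[[38,90],{"f":31,"jbk":11},[47,65],{"au":78,"ebb":0,"i":50,"nm":67,"ymu":97}]}
After op 2 (replace /i/1/o 60): {"i":[{"cvm":51,"dr":60,"k":27,"x":38},{"i":92,"o":60},[33,10,28,80],[82,95,21,29,95],[52,13,86]],"t":[[38,90],{"f":31,"jbk":11},[47,65],{"au":78,"ebb":0,"i":50,"nm":67,"ymu":97}]}
After op 3 (add /kni 20): {"i":[{"cvm":51,"dr":60,"k":27,"x":38},{"i":92,"o":60},[33,10,28,80],[82,95,21,29,95],[52,13,86]],"kni":20,"t":[[38,90],{"f":31,"jbk":11},[47,65],{"au":78,"ebb":0,"i":50,"nm":67,"ymu":97}]}
After op 4 (add /i/4/2 45): {"i":[{"cvm":51,"dr":60,"k":27,"x":38},{"i":92,"o":60},[33,10,28,80],[82,95,21,29,95],[52,13,45,86]],"kni":20,"t":[[38,90],{"f":31,"jbk":11},[47,65],{"au":78,"ebb":0,"i":50,"nm":67,"ymu":97}]}
After op 5 (replace /i/4/1 52): {"i":[{"cvm":51,"dr":60,"k":27,"x":38},{"i":92,"o":60},[33,10,28,80],[82,95,21,29,95],[52,52,45,86]],"kni":20,"t":[[38,90],{"f":31,"jbk":11},[47,65],{"au":78,"ebb":0,"i":50,"nm":67,"ymu":97}]}
After op 6 (replace /i/0/x 32): {"i":[{"cvm":51,"dr":60,"k":27,"x":32},{"i":92,"o":60},[33,10,28,80],[82,95,21,29,95],[52,52,45,86]],"kni":20,"t":[[38,90],{"f":31,"jbk":11},[47,65],{"au":78,"ebb":0,"i":50,"nm":67,"ymu":97}]}
After op 7 (replace /i/4/1 8): {"i":[{"cvm":51,"dr":60,"k":27,"x":32},{"i":92,"o":60},[33,10,28,80],[82,95,21,29,95],[52,8,45,86]],"kni":20,"t":[[38,90],{"f":31,"jbk":11},[47,65],{"au":78,"ebb":0,"i":50,"nm":67,"ymu":97}]}
After op 8 (add /t 62): {"i":[{"cvm":51,"dr":60,"k":27,"x":32},{"i":92,"o":60},[33,10,28,80],[82,95,21,29,95],[52,8,45,86]],"kni":20,"t":62}
After op 9 (remove /i/0/x): {"i":[{"cvm":51,"dr":60,"k":27},{"i":92,"o":60},[33,10,28,80],[82,95,21,29,95],[52,8,45,86]],"kni":20,"t":62}
After op 10 (replace /i/4/3 94): {"i":[{"cvm":51,"dr":60,"k":27},{"i":92,"o":60},[33,10,28,80],[82,95,21,29,95],[52,8,45,94]],"kni":20,"t":62}
After op 11 (replace /i/0/cvm 85): {"i":[{"cvm":85,"dr":60,"k":27},{"i":92,"o":60},[33,10,28,80],[82,95,21,29,95],[52,8,45,94]],"kni":20,"t":62}
After op 12 (add /i/1/xud 72): {"i":[{"cvm":85,"dr":60,"k":27},{"i":92,"o":60,"xud":72},[33,10,28,80],[82,95,21,29,95],[52,8,45,94]],"kni":20,"t":62}
After op 13 (add /i/2/2 34): {"i":[{"cvm":85,"dr":60,"k":27},{"i":92,"o":60,"xud":72},[33,10,34,28,80],[82,95,21,29,95],[52,8,45,94]],"kni":20,"t":62}
After op 14 (add /i/0/cvm 32): {"i":[{"cvm":32,"dr":60,"k":27},{"i":92,"o":60,"xud":72},[33,10,34,28,80],[82,95,21,29,95],[52,8,45,94]],"kni":20,"t":62}
After op 15 (add /i/1/u 70): {"i":[{"cvm":32,"dr":60,"k":27},{"i":92,"o":60,"u":70,"xud":72},[33,10,34,28,80],[82,95,21,29,95],[52,8,45,94]],"kni":20,"t":62}
After op 16 (replace /i/2/4 70): {"i":[{"cvm":32,"dr":60,"k":27},{"i":92,"o":60,"u":70,"xud":72},[33,10,34,28,70],[82,95,21,29,95],[52,8,45,94]],"kni":20,"t":62}

Answer: {"i":[{"cvm":32,"dr":60,"k":27},{"i":92,"o":60,"u":70,"xud":72},[33,10,34,28,70],[82,95,21,29,95],[52,8,45,94]],"kni":20,"t":62}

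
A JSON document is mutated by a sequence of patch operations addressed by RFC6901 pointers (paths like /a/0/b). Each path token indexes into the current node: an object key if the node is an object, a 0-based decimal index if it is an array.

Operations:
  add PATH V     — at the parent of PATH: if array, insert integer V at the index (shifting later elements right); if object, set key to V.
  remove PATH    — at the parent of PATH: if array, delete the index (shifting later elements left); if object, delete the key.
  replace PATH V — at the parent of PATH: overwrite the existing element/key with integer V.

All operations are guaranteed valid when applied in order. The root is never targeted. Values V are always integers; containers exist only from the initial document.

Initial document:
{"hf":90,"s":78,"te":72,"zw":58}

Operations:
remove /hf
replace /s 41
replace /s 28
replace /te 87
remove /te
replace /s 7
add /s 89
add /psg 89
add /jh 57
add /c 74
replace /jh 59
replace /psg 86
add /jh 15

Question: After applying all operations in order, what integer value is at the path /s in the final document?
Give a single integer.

Answer: 89

Derivation:
After op 1 (remove /hf): {"s":78,"te":72,"zw":58}
After op 2 (replace /s 41): {"s":41,"te":72,"zw":58}
After op 3 (replace /s 28): {"s":28,"te":72,"zw":58}
After op 4 (replace /te 87): {"s":28,"te":87,"zw":58}
After op 5 (remove /te): {"s":28,"zw":58}
After op 6 (replace /s 7): {"s":7,"zw":58}
After op 7 (add /s 89): {"s":89,"zw":58}
After op 8 (add /psg 89): {"psg":89,"s":89,"zw":58}
After op 9 (add /jh 57): {"jh":57,"psg":89,"s":89,"zw":58}
After op 10 (add /c 74): {"c":74,"jh":57,"psg":89,"s":89,"zw":58}
After op 11 (replace /jh 59): {"c":74,"jh":59,"psg":89,"s":89,"zw":58}
After op 12 (replace /psg 86): {"c":74,"jh":59,"psg":86,"s":89,"zw":58}
After op 13 (add /jh 15): {"c":74,"jh":15,"psg":86,"s":89,"zw":58}
Value at /s: 89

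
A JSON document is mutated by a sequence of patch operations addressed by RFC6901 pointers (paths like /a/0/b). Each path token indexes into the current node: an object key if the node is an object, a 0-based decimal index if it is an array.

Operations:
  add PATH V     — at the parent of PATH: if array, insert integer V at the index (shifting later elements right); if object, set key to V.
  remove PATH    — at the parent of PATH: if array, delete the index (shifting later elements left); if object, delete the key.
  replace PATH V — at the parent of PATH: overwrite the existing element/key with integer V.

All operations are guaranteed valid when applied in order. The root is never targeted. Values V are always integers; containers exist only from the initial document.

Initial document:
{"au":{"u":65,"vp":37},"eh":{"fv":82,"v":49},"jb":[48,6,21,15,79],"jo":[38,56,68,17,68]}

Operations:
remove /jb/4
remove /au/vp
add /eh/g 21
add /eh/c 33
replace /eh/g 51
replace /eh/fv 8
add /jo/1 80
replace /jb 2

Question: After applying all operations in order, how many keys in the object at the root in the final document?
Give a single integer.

After op 1 (remove /jb/4): {"au":{"u":65,"vp":37},"eh":{"fv":82,"v":49},"jb":[48,6,21,15],"jo":[38,56,68,17,68]}
After op 2 (remove /au/vp): {"au":{"u":65},"eh":{"fv":82,"v":49},"jb":[48,6,21,15],"jo":[38,56,68,17,68]}
After op 3 (add /eh/g 21): {"au":{"u":65},"eh":{"fv":82,"g":21,"v":49},"jb":[48,6,21,15],"jo":[38,56,68,17,68]}
After op 4 (add /eh/c 33): {"au":{"u":65},"eh":{"c":33,"fv":82,"g":21,"v":49},"jb":[48,6,21,15],"jo":[38,56,68,17,68]}
After op 5 (replace /eh/g 51): {"au":{"u":65},"eh":{"c":33,"fv":82,"g":51,"v":49},"jb":[48,6,21,15],"jo":[38,56,68,17,68]}
After op 6 (replace /eh/fv 8): {"au":{"u":65},"eh":{"c":33,"fv":8,"g":51,"v":49},"jb":[48,6,21,15],"jo":[38,56,68,17,68]}
After op 7 (add /jo/1 80): {"au":{"u":65},"eh":{"c":33,"fv":8,"g":51,"v":49},"jb":[48,6,21,15],"jo":[38,80,56,68,17,68]}
After op 8 (replace /jb 2): {"au":{"u":65},"eh":{"c":33,"fv":8,"g":51,"v":49},"jb":2,"jo":[38,80,56,68,17,68]}
Size at the root: 4

Answer: 4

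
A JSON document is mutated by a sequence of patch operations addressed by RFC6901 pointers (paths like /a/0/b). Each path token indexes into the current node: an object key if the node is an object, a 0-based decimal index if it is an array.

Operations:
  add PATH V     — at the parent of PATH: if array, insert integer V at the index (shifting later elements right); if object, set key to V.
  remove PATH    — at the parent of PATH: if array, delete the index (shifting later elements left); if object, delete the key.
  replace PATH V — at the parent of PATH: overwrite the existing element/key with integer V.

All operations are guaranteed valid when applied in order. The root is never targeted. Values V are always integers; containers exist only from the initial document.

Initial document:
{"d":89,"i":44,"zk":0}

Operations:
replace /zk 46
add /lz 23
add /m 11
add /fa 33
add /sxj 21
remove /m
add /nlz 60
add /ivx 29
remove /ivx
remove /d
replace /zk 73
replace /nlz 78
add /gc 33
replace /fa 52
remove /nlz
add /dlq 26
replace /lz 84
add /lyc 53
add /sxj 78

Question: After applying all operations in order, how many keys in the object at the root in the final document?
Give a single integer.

Answer: 8

Derivation:
After op 1 (replace /zk 46): {"d":89,"i":44,"zk":46}
After op 2 (add /lz 23): {"d":89,"i":44,"lz":23,"zk":46}
After op 3 (add /m 11): {"d":89,"i":44,"lz":23,"m":11,"zk":46}
After op 4 (add /fa 33): {"d":89,"fa":33,"i":44,"lz":23,"m":11,"zk":46}
After op 5 (add /sxj 21): {"d":89,"fa":33,"i":44,"lz":23,"m":11,"sxj":21,"zk":46}
After op 6 (remove /m): {"d":89,"fa":33,"i":44,"lz":23,"sxj":21,"zk":46}
After op 7 (add /nlz 60): {"d":89,"fa":33,"i":44,"lz":23,"nlz":60,"sxj":21,"zk":46}
After op 8 (add /ivx 29): {"d":89,"fa":33,"i":44,"ivx":29,"lz":23,"nlz":60,"sxj":21,"zk":46}
After op 9 (remove /ivx): {"d":89,"fa":33,"i":44,"lz":23,"nlz":60,"sxj":21,"zk":46}
After op 10 (remove /d): {"fa":33,"i":44,"lz":23,"nlz":60,"sxj":21,"zk":46}
After op 11 (replace /zk 73): {"fa":33,"i":44,"lz":23,"nlz":60,"sxj":21,"zk":73}
After op 12 (replace /nlz 78): {"fa":33,"i":44,"lz":23,"nlz":78,"sxj":21,"zk":73}
After op 13 (add /gc 33): {"fa":33,"gc":33,"i":44,"lz":23,"nlz":78,"sxj":21,"zk":73}
After op 14 (replace /fa 52): {"fa":52,"gc":33,"i":44,"lz":23,"nlz":78,"sxj":21,"zk":73}
After op 15 (remove /nlz): {"fa":52,"gc":33,"i":44,"lz":23,"sxj":21,"zk":73}
After op 16 (add /dlq 26): {"dlq":26,"fa":52,"gc":33,"i":44,"lz":23,"sxj":21,"zk":73}
After op 17 (replace /lz 84): {"dlq":26,"fa":52,"gc":33,"i":44,"lz":84,"sxj":21,"zk":73}
After op 18 (add /lyc 53): {"dlq":26,"fa":52,"gc":33,"i":44,"lyc":53,"lz":84,"sxj":21,"zk":73}
After op 19 (add /sxj 78): {"dlq":26,"fa":52,"gc":33,"i":44,"lyc":53,"lz":84,"sxj":78,"zk":73}
Size at the root: 8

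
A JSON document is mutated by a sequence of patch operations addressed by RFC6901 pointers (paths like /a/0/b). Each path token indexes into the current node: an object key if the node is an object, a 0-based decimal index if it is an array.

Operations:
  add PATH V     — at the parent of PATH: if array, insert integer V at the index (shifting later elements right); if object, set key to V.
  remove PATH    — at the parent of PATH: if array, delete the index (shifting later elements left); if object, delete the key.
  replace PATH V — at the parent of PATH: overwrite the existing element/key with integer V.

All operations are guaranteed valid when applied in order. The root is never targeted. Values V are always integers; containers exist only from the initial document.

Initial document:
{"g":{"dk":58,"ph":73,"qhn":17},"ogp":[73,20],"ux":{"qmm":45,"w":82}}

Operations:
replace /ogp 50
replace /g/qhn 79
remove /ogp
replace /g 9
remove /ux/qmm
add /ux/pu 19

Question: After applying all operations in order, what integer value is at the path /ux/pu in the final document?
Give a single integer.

Answer: 19

Derivation:
After op 1 (replace /ogp 50): {"g":{"dk":58,"ph":73,"qhn":17},"ogp":50,"ux":{"qmm":45,"w":82}}
After op 2 (replace /g/qhn 79): {"g":{"dk":58,"ph":73,"qhn":79},"ogp":50,"ux":{"qmm":45,"w":82}}
After op 3 (remove /ogp): {"g":{"dk":58,"ph":73,"qhn":79},"ux":{"qmm":45,"w":82}}
After op 4 (replace /g 9): {"g":9,"ux":{"qmm":45,"w":82}}
After op 5 (remove /ux/qmm): {"g":9,"ux":{"w":82}}
After op 6 (add /ux/pu 19): {"g":9,"ux":{"pu":19,"w":82}}
Value at /ux/pu: 19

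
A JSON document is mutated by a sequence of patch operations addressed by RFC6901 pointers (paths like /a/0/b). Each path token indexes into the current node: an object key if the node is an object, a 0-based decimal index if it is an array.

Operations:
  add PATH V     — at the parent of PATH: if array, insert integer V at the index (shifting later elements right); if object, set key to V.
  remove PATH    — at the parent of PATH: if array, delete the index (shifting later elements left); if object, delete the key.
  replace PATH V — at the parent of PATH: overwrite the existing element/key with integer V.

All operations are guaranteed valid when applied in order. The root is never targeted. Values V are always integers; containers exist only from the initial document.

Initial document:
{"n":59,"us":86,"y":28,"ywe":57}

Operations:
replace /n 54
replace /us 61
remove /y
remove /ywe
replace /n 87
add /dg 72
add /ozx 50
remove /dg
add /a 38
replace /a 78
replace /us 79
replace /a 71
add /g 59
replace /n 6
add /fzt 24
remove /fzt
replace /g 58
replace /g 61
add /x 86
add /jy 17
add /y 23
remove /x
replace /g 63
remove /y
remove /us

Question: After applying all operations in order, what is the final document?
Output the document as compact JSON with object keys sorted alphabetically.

Answer: {"a":71,"g":63,"jy":17,"n":6,"ozx":50}

Derivation:
After op 1 (replace /n 54): {"n":54,"us":86,"y":28,"ywe":57}
After op 2 (replace /us 61): {"n":54,"us":61,"y":28,"ywe":57}
After op 3 (remove /y): {"n":54,"us":61,"ywe":57}
After op 4 (remove /ywe): {"n":54,"us":61}
After op 5 (replace /n 87): {"n":87,"us":61}
After op 6 (add /dg 72): {"dg":72,"n":87,"us":61}
After op 7 (add /ozx 50): {"dg":72,"n":87,"ozx":50,"us":61}
After op 8 (remove /dg): {"n":87,"ozx":50,"us":61}
After op 9 (add /a 38): {"a":38,"n":87,"ozx":50,"us":61}
After op 10 (replace /a 78): {"a":78,"n":87,"ozx":50,"us":61}
After op 11 (replace /us 79): {"a":78,"n":87,"ozx":50,"us":79}
After op 12 (replace /a 71): {"a":71,"n":87,"ozx":50,"us":79}
After op 13 (add /g 59): {"a":71,"g":59,"n":87,"ozx":50,"us":79}
After op 14 (replace /n 6): {"a":71,"g":59,"n":6,"ozx":50,"us":79}
After op 15 (add /fzt 24): {"a":71,"fzt":24,"g":59,"n":6,"ozx":50,"us":79}
After op 16 (remove /fzt): {"a":71,"g":59,"n":6,"ozx":50,"us":79}
After op 17 (replace /g 58): {"a":71,"g":58,"n":6,"ozx":50,"us":79}
After op 18 (replace /g 61): {"a":71,"g":61,"n":6,"ozx":50,"us":79}
After op 19 (add /x 86): {"a":71,"g":61,"n":6,"ozx":50,"us":79,"x":86}
After op 20 (add /jy 17): {"a":71,"g":61,"jy":17,"n":6,"ozx":50,"us":79,"x":86}
After op 21 (add /y 23): {"a":71,"g":61,"jy":17,"n":6,"ozx":50,"us":79,"x":86,"y":23}
After op 22 (remove /x): {"a":71,"g":61,"jy":17,"n":6,"ozx":50,"us":79,"y":23}
After op 23 (replace /g 63): {"a":71,"g":63,"jy":17,"n":6,"ozx":50,"us":79,"y":23}
After op 24 (remove /y): {"a":71,"g":63,"jy":17,"n":6,"ozx":50,"us":79}
After op 25 (remove /us): {"a":71,"g":63,"jy":17,"n":6,"ozx":50}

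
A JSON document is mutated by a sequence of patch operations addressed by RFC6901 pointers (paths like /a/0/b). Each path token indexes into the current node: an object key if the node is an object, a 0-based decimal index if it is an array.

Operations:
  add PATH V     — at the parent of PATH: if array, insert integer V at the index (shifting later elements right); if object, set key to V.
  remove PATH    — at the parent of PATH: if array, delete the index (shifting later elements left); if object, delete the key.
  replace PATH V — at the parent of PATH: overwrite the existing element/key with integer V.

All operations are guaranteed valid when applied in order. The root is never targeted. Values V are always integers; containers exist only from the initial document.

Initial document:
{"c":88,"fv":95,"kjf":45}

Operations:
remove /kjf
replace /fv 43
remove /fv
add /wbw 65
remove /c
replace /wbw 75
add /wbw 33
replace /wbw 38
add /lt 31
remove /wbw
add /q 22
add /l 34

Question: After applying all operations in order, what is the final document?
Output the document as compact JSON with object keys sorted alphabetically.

After op 1 (remove /kjf): {"c":88,"fv":95}
After op 2 (replace /fv 43): {"c":88,"fv":43}
After op 3 (remove /fv): {"c":88}
After op 4 (add /wbw 65): {"c":88,"wbw":65}
After op 5 (remove /c): {"wbw":65}
After op 6 (replace /wbw 75): {"wbw":75}
After op 7 (add /wbw 33): {"wbw":33}
After op 8 (replace /wbw 38): {"wbw":38}
After op 9 (add /lt 31): {"lt":31,"wbw":38}
After op 10 (remove /wbw): {"lt":31}
After op 11 (add /q 22): {"lt":31,"q":22}
After op 12 (add /l 34): {"l":34,"lt":31,"q":22}

Answer: {"l":34,"lt":31,"q":22}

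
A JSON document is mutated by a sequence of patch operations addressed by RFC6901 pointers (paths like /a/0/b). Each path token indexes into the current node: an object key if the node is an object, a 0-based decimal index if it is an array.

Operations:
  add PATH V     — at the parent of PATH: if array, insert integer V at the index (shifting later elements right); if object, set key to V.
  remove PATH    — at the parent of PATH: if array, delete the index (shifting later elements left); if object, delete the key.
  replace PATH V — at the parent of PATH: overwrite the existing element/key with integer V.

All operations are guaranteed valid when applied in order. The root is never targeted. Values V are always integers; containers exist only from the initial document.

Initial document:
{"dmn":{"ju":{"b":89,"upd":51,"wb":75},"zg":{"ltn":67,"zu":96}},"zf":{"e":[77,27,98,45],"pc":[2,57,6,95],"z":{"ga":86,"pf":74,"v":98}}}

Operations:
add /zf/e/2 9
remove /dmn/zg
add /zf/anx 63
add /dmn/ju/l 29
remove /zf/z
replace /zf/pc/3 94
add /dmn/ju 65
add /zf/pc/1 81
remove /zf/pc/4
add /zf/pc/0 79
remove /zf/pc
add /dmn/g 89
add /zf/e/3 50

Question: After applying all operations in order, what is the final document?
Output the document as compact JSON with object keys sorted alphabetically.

Answer: {"dmn":{"g":89,"ju":65},"zf":{"anx":63,"e":[77,27,9,50,98,45]}}

Derivation:
After op 1 (add /zf/e/2 9): {"dmn":{"ju":{"b":89,"upd":51,"wb":75},"zg":{"ltn":67,"zu":96}},"zf":{"e":[77,27,9,98,45],"pc":[2,57,6,95],"z":{"ga":86,"pf":74,"v":98}}}
After op 2 (remove /dmn/zg): {"dmn":{"ju":{"b":89,"upd":51,"wb":75}},"zf":{"e":[77,27,9,98,45],"pc":[2,57,6,95],"z":{"ga":86,"pf":74,"v":98}}}
After op 3 (add /zf/anx 63): {"dmn":{"ju":{"b":89,"upd":51,"wb":75}},"zf":{"anx":63,"e":[77,27,9,98,45],"pc":[2,57,6,95],"z":{"ga":86,"pf":74,"v":98}}}
After op 4 (add /dmn/ju/l 29): {"dmn":{"ju":{"b":89,"l":29,"upd":51,"wb":75}},"zf":{"anx":63,"e":[77,27,9,98,45],"pc":[2,57,6,95],"z":{"ga":86,"pf":74,"v":98}}}
After op 5 (remove /zf/z): {"dmn":{"ju":{"b":89,"l":29,"upd":51,"wb":75}},"zf":{"anx":63,"e":[77,27,9,98,45],"pc":[2,57,6,95]}}
After op 6 (replace /zf/pc/3 94): {"dmn":{"ju":{"b":89,"l":29,"upd":51,"wb":75}},"zf":{"anx":63,"e":[77,27,9,98,45],"pc":[2,57,6,94]}}
After op 7 (add /dmn/ju 65): {"dmn":{"ju":65},"zf":{"anx":63,"e":[77,27,9,98,45],"pc":[2,57,6,94]}}
After op 8 (add /zf/pc/1 81): {"dmn":{"ju":65},"zf":{"anx":63,"e":[77,27,9,98,45],"pc":[2,81,57,6,94]}}
After op 9 (remove /zf/pc/4): {"dmn":{"ju":65},"zf":{"anx":63,"e":[77,27,9,98,45],"pc":[2,81,57,6]}}
After op 10 (add /zf/pc/0 79): {"dmn":{"ju":65},"zf":{"anx":63,"e":[77,27,9,98,45],"pc":[79,2,81,57,6]}}
After op 11 (remove /zf/pc): {"dmn":{"ju":65},"zf":{"anx":63,"e":[77,27,9,98,45]}}
After op 12 (add /dmn/g 89): {"dmn":{"g":89,"ju":65},"zf":{"anx":63,"e":[77,27,9,98,45]}}
After op 13 (add /zf/e/3 50): {"dmn":{"g":89,"ju":65},"zf":{"anx":63,"e":[77,27,9,50,98,45]}}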